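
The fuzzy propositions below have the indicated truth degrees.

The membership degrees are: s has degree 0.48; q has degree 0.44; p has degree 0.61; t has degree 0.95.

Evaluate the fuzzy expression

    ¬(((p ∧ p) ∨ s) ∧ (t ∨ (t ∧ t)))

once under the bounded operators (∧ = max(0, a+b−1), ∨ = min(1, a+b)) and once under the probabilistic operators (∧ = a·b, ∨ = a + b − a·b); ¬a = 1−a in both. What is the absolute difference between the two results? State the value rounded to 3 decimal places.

0.030

Under bounded:
  p ∧ p = max(0, a+b−1) on (0.61, 0.61) = 0.22
  (p ∧ p) ∨ s = min(1, a+b) on (0.22, 0.48) = 0.70
  t ∧ t = max(0, a+b−1) on (0.95, 0.95) = 0.90
  t ∨ (t ∧ t) = min(1, a+b) on (0.95, 0.90) = 1.00
  ((p ∧ p) ∨ s) ∧ (t ∨ (t ∧ t)) = max(0, a+b−1) on (0.70, 1.00) = 0.70
  ¬(((p ∧ p) ∨ s) ∧ (t ∨ (t ∧ t))) = 1 − 0.70 = 0.30
  → value = 0.3000
Under probabilistic:
  p ∧ p = a·b on (0.6100, 0.6100) = 0.3721
  (p ∧ p) ∨ s = a + b − a·b on (0.3721, 0.4800) = 0.6735
  t ∧ t = a·b on (0.9500, 0.9500) = 0.9025
  t ∨ (t ∧ t) = a + b − a·b on (0.9500, 0.9025) = 0.9951
  ((p ∧ p) ∨ s) ∧ (t ∨ (t ∧ t)) = a·b on (0.6735, 0.9951) = 0.6702
  ¬(((p ∧ p) ∨ s) ∧ (t ∨ (t ∧ t))) = 1 − 0.6702 = 0.3298
  → value = 0.3298
|0.3000 − 0.3298| = 0.030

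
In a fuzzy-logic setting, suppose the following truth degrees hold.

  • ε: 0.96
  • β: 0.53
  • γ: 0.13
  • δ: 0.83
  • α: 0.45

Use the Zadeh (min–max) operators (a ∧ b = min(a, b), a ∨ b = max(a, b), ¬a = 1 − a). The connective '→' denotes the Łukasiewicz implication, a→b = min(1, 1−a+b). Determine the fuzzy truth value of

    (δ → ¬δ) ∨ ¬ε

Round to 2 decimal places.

¬δ = 1 − 0.83 = 0.17
δ → ¬δ  [Łukasiewicz: min(1, 1−a+b)] with a=0.83, b=0.17 → 0.34
¬ε = 1 − 0.96 = 0.04
(δ → ¬δ) ∨ ¬ε = max(a, b) on (0.34, 0.04) = 0.34

0.34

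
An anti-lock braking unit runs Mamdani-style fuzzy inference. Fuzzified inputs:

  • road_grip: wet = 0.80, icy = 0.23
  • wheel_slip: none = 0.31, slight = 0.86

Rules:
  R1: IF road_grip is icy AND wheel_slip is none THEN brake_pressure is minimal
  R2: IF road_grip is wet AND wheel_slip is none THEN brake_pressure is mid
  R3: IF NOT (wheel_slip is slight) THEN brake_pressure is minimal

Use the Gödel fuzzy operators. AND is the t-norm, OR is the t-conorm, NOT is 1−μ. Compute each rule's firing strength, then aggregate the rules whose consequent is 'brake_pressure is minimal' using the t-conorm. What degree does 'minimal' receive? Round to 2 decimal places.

R1: icy=0.23, none=0.31; AND[min(a, b)] → w = 0.23
R2: wet=0.80, none=0.31; AND[min(a, b)] → w = 0.31
R3: ¬slight=1−0.86=0.14 → w = 0.14
Rules with consequent 'minimal': {R1, R3} → strengths 0.23, 0.14
Aggregate via t-conorm [max(a, b)]: 0.23

0.23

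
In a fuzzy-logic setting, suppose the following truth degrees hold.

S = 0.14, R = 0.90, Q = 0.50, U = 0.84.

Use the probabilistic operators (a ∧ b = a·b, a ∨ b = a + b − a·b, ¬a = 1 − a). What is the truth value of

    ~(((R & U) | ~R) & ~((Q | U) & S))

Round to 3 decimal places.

0.320

R & U = a·b on (0.9000, 0.8400) = 0.7560
~R = 1 − 0.9000 = 0.1000
(R & U) | ~R = a + b − a·b on (0.7560, 0.1000) = 0.7804
Q | U = a + b − a·b on (0.5000, 0.8400) = 0.9200
(Q | U) & S = a·b on (0.9200, 0.1400) = 0.1288
~((Q | U) & S) = 1 − 0.1288 = 0.8712
((R & U) | ~R) & ~((Q | U) & S) = a·b on (0.7804, 0.8712) = 0.6799
~(((R & U) | ~R) & ~((Q | U) & S)) = 1 − 0.6799 = 0.3201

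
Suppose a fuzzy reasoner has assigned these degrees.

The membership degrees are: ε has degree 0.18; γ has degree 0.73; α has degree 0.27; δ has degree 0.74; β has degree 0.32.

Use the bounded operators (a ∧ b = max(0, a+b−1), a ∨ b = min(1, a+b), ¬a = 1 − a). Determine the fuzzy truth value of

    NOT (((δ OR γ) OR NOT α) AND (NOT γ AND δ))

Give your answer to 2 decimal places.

δ OR γ = min(1, a+b) on (0.74, 0.73) = 1.00
NOT α = 1 − 0.27 = 0.73
(δ OR γ) OR NOT α = min(1, a+b) on (1.00, 0.73) = 1.00
NOT γ = 1 − 0.73 = 0.27
NOT γ AND δ = max(0, a+b−1) on (0.27, 0.74) = 0.01
((δ OR γ) OR NOT α) AND (NOT γ AND δ) = max(0, a+b−1) on (1.00, 0.01) = 0.01
NOT (((δ OR γ) OR NOT α) AND (NOT γ AND δ)) = 1 − 0.01 = 0.99

0.99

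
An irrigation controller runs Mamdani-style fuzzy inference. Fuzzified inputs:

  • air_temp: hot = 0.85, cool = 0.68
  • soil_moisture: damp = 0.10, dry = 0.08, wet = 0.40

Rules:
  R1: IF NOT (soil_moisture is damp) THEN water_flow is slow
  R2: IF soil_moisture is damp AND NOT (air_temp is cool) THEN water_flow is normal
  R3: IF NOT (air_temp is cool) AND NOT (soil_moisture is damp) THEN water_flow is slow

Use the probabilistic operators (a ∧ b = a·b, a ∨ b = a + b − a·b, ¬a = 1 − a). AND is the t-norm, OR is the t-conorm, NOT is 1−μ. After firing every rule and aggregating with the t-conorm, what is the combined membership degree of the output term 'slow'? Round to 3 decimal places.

0.929

R1: ¬damp=1−0.10=0.90 → w = 0.9000
R2: damp=0.10, ¬cool=1−0.68=0.32; AND[a·b] → w = 0.0320
R3: ¬cool=1−0.68=0.32, ¬damp=1−0.10=0.90; AND[a·b] → w = 0.2880
Rules with consequent 'slow': {R1, R3} → strengths 0.9000, 0.2880
Aggregate via t-conorm [a + b − a·b]: 0.9288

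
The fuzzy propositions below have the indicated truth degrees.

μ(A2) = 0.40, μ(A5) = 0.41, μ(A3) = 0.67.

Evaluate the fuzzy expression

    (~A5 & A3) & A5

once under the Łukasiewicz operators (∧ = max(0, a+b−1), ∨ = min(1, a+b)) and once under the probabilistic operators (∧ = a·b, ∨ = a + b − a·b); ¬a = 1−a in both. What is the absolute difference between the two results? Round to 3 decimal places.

Under Łukasiewicz:
  ~A5 = 1 − 0.41 = 0.59
  ~A5 & A3 = max(0, a+b−1) on (0.59, 0.67) = 0.26
  (~A5 & A3) & A5 = max(0, a+b−1) on (0.26, 0.41) = 0.00
  → value = 0.0000
Under probabilistic:
  ~A5 = 1 − 0.4100 = 0.5900
  ~A5 & A3 = a·b on (0.5900, 0.6700) = 0.3953
  (~A5 & A3) & A5 = a·b on (0.3953, 0.4100) = 0.1621
  → value = 0.1621
|0.0000 − 0.1621| = 0.162

0.162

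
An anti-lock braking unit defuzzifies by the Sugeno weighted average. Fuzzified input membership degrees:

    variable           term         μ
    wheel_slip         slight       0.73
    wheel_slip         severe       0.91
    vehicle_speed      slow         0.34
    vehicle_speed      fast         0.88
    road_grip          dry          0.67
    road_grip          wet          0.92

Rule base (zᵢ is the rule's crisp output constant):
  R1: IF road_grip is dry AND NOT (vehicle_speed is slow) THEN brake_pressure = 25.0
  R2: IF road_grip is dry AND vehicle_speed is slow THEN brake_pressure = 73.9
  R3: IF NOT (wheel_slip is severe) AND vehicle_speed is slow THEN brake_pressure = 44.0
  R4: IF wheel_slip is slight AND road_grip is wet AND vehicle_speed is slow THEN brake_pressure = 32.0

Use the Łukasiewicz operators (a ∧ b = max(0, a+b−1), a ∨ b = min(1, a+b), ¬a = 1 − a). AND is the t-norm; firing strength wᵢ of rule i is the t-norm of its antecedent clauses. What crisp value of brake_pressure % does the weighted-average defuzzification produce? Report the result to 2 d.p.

R1 (z=25.0): dry=0.67, ¬slow=1−0.34=0.66; AND[max(0, a+b−1)] → w = 0.33
R2 (z=73.9): dry=0.67, slow=0.34; AND[max(0, a+b−1)] → w = 0.01
R3 (z=44.0): ¬severe=1−0.91=0.09, slow=0.34; AND[max(0, a+b−1)] → w = 0.00
R4 (z=32.0): slight=0.73, wet=0.92, slow=0.34; AND[max(0, a+b−1)] → w = 0.00
Weighted average = (0.33·25.0 + 0.01·73.9 + 0.00·44.0 + 0.00·32.0) / (0.33 + 0.01 + 0.00 + 0.00)
  = 8.9890 / 0.3400 = 26.44

26.44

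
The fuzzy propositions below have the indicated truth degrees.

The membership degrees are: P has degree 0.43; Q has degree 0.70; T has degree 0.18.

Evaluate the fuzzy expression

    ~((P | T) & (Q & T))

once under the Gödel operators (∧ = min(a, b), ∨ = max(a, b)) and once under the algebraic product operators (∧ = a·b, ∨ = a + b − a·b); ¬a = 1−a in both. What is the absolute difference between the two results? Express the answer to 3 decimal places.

0.113

Under Gödel:
  P | T = max(a, b) on (0.43, 0.18) = 0.43
  Q & T = min(a, b) on (0.70, 0.18) = 0.18
  (P | T) & (Q & T) = min(a, b) on (0.43, 0.18) = 0.18
  ~((P | T) & (Q & T)) = 1 − 0.18 = 0.82
  → value = 0.8200
Under algebraic product:
  P | T = a + b − a·b on (0.4300, 0.1800) = 0.5326
  Q & T = a·b on (0.7000, 0.1800) = 0.1260
  (P | T) & (Q & T) = a·b on (0.5326, 0.1260) = 0.0671
  ~((P | T) & (Q & T)) = 1 − 0.0671 = 0.9329
  → value = 0.9329
|0.8200 − 0.9329| = 0.113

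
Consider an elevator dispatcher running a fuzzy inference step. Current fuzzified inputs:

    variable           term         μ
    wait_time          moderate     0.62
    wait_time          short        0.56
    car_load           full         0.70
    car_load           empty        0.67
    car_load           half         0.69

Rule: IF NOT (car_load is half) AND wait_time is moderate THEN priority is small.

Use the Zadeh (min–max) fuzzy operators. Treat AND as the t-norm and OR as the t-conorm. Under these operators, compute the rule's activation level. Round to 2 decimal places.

firing strength: ¬half=1−0.69=0.31, moderate=0.62; AND[min(a, b)] → w = 0.31

0.31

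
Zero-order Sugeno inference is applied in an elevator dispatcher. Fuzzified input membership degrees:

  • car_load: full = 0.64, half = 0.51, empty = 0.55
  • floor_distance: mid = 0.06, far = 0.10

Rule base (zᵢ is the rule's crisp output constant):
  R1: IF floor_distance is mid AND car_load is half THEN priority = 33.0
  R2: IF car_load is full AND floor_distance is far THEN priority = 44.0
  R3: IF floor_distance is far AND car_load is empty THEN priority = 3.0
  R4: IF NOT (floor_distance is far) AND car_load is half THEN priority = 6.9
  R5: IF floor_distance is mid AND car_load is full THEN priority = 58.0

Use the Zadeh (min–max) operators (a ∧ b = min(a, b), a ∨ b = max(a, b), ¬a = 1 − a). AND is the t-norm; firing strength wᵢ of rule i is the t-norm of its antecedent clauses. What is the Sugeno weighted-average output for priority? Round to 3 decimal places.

R1 (z=33.0): mid=0.06, half=0.51; AND[min(a, b)] → w = 0.06
R2 (z=44.0): full=0.64, far=0.10; AND[min(a, b)] → w = 0.10
R3 (z=3.0): far=0.10, empty=0.55; AND[min(a, b)] → w = 0.10
R4 (z=6.9): ¬far=1−0.10=0.90, half=0.51; AND[min(a, b)] → w = 0.51
R5 (z=58.0): mid=0.06, full=0.64; AND[min(a, b)] → w = 0.06
Weighted average = (0.06·33.0 + 0.10·44.0 + 0.10·3.0 + 0.51·6.9 + 0.06·58.0) / (0.06 + 0.10 + 0.10 + 0.51 + 0.06)
  = 13.6790 / 0.8300 = 16.481

16.481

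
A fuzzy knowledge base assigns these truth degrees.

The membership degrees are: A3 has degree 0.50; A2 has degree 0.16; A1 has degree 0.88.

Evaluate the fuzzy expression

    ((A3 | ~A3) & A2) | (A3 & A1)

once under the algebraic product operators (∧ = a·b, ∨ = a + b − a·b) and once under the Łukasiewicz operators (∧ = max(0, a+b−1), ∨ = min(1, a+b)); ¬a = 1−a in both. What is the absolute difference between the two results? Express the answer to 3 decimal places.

0.033

Under algebraic product:
  ~A3 = 1 − 0.5000 = 0.5000
  A3 | ~A3 = a + b − a·b on (0.5000, 0.5000) = 0.7500
  (A3 | ~A3) & A2 = a·b on (0.7500, 0.1600) = 0.1200
  A3 & A1 = a·b on (0.5000, 0.8800) = 0.4400
  ((A3 | ~A3) & A2) | (A3 & A1) = a + b − a·b on (0.1200, 0.4400) = 0.5072
  → value = 0.5072
Under Łukasiewicz:
  ~A3 = 1 − 0.50 = 0.50
  A3 | ~A3 = min(1, a+b) on (0.50, 0.50) = 1.00
  (A3 | ~A3) & A2 = max(0, a+b−1) on (1.00, 0.16) = 0.16
  A3 & A1 = max(0, a+b−1) on (0.50, 0.88) = 0.38
  ((A3 | ~A3) & A2) | (A3 & A1) = min(1, a+b) on (0.16, 0.38) = 0.54
  → value = 0.5400
|0.5072 − 0.5400| = 0.033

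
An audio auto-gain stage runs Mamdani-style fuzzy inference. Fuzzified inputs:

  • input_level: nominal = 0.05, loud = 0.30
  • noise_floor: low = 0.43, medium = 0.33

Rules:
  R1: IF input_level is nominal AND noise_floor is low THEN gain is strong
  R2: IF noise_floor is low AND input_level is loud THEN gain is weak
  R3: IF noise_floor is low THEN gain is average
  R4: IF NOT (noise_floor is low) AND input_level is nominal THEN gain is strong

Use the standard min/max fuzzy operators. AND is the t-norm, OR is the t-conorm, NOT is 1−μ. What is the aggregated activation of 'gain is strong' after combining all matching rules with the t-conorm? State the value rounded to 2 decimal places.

R1: nominal=0.05, low=0.43; AND[min(a, b)] → w = 0.05
R2: low=0.43, loud=0.30; AND[min(a, b)] → w = 0.30
R3: low=0.43 → w = 0.43
R4: ¬low=1−0.43=0.57, nominal=0.05; AND[min(a, b)] → w = 0.05
Rules with consequent 'strong': {R1, R4} → strengths 0.05, 0.05
Aggregate via t-conorm [max(a, b)]: 0.05

0.05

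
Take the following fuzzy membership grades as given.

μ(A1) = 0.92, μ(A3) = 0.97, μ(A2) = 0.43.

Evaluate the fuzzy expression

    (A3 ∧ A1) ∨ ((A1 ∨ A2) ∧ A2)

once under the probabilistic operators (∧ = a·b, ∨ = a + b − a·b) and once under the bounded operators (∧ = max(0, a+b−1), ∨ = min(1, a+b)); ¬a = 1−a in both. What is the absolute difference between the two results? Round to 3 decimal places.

Under probabilistic:
  A3 ∧ A1 = a·b on (0.9700, 0.9200) = 0.8924
  A1 ∨ A2 = a + b − a·b on (0.9200, 0.4300) = 0.9544
  (A1 ∨ A2) ∧ A2 = a·b on (0.9544, 0.4300) = 0.4104
  (A3 ∧ A1) ∨ ((A1 ∨ A2) ∧ A2) = a + b − a·b on (0.8924, 0.4104) = 0.9366
  → value = 0.9366
Under bounded:
  A3 ∧ A1 = max(0, a+b−1) on (0.97, 0.92) = 0.89
  A1 ∨ A2 = min(1, a+b) on (0.92, 0.43) = 1.00
  (A1 ∨ A2) ∧ A2 = max(0, a+b−1) on (1.00, 0.43) = 0.43
  (A3 ∧ A1) ∨ ((A1 ∨ A2) ∧ A2) = min(1, a+b) on (0.89, 0.43) = 1.00
  → value = 1.0000
|0.9366 − 1.0000| = 0.063

0.063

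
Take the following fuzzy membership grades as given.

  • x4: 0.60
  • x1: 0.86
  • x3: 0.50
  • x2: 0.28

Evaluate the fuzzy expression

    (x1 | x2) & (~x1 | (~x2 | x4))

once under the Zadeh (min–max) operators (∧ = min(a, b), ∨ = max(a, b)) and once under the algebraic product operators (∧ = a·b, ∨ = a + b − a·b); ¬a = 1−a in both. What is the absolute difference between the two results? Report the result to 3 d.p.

0.093

Under Zadeh (min–max):
  x1 | x2 = max(a, b) on (0.86, 0.28) = 0.86
  ~x1 = 1 − 0.86 = 0.14
  ~x2 = 1 − 0.28 = 0.72
  ~x2 | x4 = max(a, b) on (0.72, 0.60) = 0.72
  ~x1 | (~x2 | x4) = max(a, b) on (0.14, 0.72) = 0.72
  (x1 | x2) & (~x1 | (~x2 | x4)) = min(a, b) on (0.86, 0.72) = 0.72
  → value = 0.7200
Under algebraic product:
  x1 | x2 = a + b − a·b on (0.8600, 0.2800) = 0.8992
  ~x1 = 1 − 0.8600 = 0.1400
  ~x2 = 1 − 0.2800 = 0.7200
  ~x2 | x4 = a + b − a·b on (0.7200, 0.6000) = 0.8880
  ~x1 | (~x2 | x4) = a + b − a·b on (0.1400, 0.8880) = 0.9037
  (x1 | x2) & (~x1 | (~x2 | x4)) = a·b on (0.8992, 0.9037) = 0.8126
  → value = 0.8126
|0.7200 − 0.8126| = 0.093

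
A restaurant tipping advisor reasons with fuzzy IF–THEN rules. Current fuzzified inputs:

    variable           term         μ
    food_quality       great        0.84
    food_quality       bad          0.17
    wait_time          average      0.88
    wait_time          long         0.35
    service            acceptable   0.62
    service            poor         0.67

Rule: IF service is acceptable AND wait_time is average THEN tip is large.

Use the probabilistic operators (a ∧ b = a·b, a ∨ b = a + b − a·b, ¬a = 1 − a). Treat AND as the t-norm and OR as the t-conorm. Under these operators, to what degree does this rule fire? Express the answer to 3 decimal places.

0.546

firing strength: acceptable=0.62, average=0.88; AND[a·b] → w = 0.5456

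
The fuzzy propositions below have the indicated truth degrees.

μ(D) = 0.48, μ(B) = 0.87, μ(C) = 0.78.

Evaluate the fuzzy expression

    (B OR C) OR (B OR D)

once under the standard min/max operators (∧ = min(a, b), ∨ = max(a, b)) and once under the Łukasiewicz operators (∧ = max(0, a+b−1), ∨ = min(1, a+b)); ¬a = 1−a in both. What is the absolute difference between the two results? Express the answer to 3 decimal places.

Under standard min/max:
  B OR C = max(a, b) on (0.87, 0.78) = 0.87
  B OR D = max(a, b) on (0.87, 0.48) = 0.87
  (B OR C) OR (B OR D) = max(a, b) on (0.87, 0.87) = 0.87
  → value = 0.8700
Under Łukasiewicz:
  B OR C = min(1, a+b) on (0.87, 0.78) = 1.00
  B OR D = min(1, a+b) on (0.87, 0.48) = 1.00
  (B OR C) OR (B OR D) = min(1, a+b) on (1.00, 1.00) = 1.00
  → value = 1.0000
|0.8700 − 1.0000| = 0.130

0.130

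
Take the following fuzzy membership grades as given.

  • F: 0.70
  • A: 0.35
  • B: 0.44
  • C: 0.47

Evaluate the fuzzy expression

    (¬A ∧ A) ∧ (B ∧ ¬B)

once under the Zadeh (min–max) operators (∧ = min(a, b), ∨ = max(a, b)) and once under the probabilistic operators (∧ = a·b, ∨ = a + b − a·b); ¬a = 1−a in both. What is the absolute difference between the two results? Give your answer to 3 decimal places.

0.294

Under Zadeh (min–max):
  ¬A = 1 − 0.35 = 0.65
  ¬A ∧ A = min(a, b) on (0.65, 0.35) = 0.35
  ¬B = 1 − 0.44 = 0.56
  B ∧ ¬B = min(a, b) on (0.44, 0.56) = 0.44
  (¬A ∧ A) ∧ (B ∧ ¬B) = min(a, b) on (0.35, 0.44) = 0.35
  → value = 0.3500
Under probabilistic:
  ¬A = 1 − 0.3500 = 0.6500
  ¬A ∧ A = a·b on (0.6500, 0.3500) = 0.2275
  ¬B = 1 − 0.4400 = 0.5600
  B ∧ ¬B = a·b on (0.4400, 0.5600) = 0.2464
  (¬A ∧ A) ∧ (B ∧ ¬B) = a·b on (0.2275, 0.2464) = 0.0561
  → value = 0.0561
|0.3500 − 0.0561| = 0.294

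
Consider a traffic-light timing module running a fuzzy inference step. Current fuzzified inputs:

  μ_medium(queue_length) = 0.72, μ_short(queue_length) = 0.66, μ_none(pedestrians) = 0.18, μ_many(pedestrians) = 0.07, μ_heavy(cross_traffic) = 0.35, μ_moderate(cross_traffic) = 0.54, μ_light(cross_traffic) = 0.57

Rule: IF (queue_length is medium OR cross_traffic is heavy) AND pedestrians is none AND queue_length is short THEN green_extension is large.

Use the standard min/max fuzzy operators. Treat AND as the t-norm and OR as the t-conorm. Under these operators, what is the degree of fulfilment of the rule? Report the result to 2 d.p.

firing strength: (medium=0.72 OR heavy=0.35) = 0.72; AND[min(a, b)] with none=0.18, short=0.66 → w = 0.18

0.18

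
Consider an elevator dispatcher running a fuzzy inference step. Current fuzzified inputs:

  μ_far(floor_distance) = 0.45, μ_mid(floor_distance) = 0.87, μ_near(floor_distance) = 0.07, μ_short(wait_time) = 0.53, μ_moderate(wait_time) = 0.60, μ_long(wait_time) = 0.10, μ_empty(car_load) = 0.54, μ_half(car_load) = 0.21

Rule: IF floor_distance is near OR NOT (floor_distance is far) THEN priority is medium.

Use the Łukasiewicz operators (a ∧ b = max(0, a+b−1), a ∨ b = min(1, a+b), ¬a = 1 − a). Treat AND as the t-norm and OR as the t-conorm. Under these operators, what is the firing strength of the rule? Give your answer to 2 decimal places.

firing strength: near=0.07, ¬far=1−0.45=0.55; OR[min(1, a+b)] → w = 0.62

0.62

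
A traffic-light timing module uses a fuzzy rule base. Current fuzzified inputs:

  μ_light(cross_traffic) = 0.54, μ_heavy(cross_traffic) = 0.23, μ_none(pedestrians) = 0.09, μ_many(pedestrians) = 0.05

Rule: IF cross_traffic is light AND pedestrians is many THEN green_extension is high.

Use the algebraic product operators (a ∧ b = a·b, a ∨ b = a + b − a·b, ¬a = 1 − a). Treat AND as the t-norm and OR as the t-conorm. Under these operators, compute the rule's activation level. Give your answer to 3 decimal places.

0.027

firing strength: light=0.54, many=0.05; AND[a·b] → w = 0.0270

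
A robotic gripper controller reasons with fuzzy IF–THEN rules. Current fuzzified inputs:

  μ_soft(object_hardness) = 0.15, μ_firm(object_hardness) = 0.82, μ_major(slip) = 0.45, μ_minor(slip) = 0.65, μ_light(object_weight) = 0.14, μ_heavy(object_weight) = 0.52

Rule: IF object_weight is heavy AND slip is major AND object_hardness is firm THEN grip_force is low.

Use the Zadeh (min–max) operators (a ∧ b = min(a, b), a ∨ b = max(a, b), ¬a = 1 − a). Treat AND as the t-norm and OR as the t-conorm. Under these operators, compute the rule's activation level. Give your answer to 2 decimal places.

0.45

firing strength: heavy=0.52, major=0.45, firm=0.82; AND[min(a, b)] → w = 0.45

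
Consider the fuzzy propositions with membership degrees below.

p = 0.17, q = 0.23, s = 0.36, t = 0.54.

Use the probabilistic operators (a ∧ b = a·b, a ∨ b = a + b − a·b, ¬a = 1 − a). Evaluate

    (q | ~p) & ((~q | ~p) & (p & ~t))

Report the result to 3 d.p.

~p = 1 − 0.1700 = 0.8300
q | ~p = a + b − a·b on (0.2300, 0.8300) = 0.8691
~q = 1 − 0.2300 = 0.7700
~p = 1 − 0.1700 = 0.8300
~q | ~p = a + b − a·b on (0.7700, 0.8300) = 0.9609
~t = 1 − 0.5400 = 0.4600
p & ~t = a·b on (0.1700, 0.4600) = 0.0782
(~q | ~p) & (p & ~t) = a·b on (0.9609, 0.0782) = 0.0751
(q | ~p) & ((~q | ~p) & (p & ~t)) = a·b on (0.8691, 0.0751) = 0.0653

0.065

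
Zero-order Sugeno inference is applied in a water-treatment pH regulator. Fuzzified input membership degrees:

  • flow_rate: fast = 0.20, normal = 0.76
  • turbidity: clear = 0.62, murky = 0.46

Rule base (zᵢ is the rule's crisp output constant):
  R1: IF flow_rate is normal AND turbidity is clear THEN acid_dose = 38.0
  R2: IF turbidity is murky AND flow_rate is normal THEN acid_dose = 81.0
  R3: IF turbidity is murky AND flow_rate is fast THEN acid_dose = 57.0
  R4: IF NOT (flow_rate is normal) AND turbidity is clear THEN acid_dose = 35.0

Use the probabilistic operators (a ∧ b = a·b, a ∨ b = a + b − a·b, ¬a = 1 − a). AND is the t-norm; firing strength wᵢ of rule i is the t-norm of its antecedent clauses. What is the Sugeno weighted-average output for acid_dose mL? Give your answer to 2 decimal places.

R1 (z=38.0): normal=0.76, clear=0.62; AND[a·b] → w = 0.4712
R2 (z=81.0): murky=0.46, normal=0.76; AND[a·b] → w = 0.3496
R3 (z=57.0): murky=0.46, fast=0.20; AND[a·b] → w = 0.0920
R4 (z=35.0): ¬normal=1−0.76=0.24, clear=0.62; AND[a·b] → w = 0.1488
Weighted average = (0.4712·38.0 + 0.3496·81.0 + 0.0920·57.0 + 0.1488·35.0) / (0.4712 + 0.3496 + 0.0920 + 0.1488)
  = 56.6752 / 1.0616 = 53.39

53.39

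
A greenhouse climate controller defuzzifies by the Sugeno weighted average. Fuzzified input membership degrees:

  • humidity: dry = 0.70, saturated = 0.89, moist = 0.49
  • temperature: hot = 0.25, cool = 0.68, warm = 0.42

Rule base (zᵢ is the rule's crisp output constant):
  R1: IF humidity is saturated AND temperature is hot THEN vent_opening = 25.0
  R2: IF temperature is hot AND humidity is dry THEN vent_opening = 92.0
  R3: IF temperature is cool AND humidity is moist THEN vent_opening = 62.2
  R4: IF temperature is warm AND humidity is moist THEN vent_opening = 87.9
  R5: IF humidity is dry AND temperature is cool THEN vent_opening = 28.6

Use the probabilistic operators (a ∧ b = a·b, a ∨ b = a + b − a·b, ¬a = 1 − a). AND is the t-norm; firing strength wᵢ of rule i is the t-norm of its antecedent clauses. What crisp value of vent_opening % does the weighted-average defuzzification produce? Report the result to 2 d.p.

52.45

R1 (z=25.0): saturated=0.89, hot=0.25; AND[a·b] → w = 0.2225
R2 (z=92.0): hot=0.25, dry=0.70; AND[a·b] → w = 0.1750
R3 (z=62.2): cool=0.68, moist=0.49; AND[a·b] → w = 0.3332
R4 (z=87.9): warm=0.42, moist=0.49; AND[a·b] → w = 0.2058
R5 (z=28.6): dry=0.70, cool=0.68; AND[a·b] → w = 0.4760
Weighted average = (0.2225·25.0 + 0.1750·92.0 + 0.3332·62.2 + 0.2058·87.9 + 0.4760·28.6) / (0.2225 + 0.1750 + 0.3332 + 0.2058 + 0.4760)
  = 74.0910 / 1.4125 = 52.45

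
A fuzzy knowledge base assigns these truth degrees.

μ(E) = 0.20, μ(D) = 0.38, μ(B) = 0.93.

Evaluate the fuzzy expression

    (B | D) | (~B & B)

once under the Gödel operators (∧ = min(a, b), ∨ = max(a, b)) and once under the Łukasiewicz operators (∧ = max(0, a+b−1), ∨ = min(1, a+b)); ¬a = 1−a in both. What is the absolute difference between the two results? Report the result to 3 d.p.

Under Gödel:
  B | D = max(a, b) on (0.93, 0.38) = 0.93
  ~B = 1 − 0.93 = 0.07
  ~B & B = min(a, b) on (0.07, 0.93) = 0.07
  (B | D) | (~B & B) = max(a, b) on (0.93, 0.07) = 0.93
  → value = 0.9300
Under Łukasiewicz:
  B | D = min(1, a+b) on (0.93, 0.38) = 1.00
  ~B = 1 − 0.93 = 0.07
  ~B & B = max(0, a+b−1) on (0.07, 0.93) = 0.00
  (B | D) | (~B & B) = min(1, a+b) on (1.00, 0.00) = 1.00
  → value = 1.0000
|0.9300 − 1.0000| = 0.070

0.070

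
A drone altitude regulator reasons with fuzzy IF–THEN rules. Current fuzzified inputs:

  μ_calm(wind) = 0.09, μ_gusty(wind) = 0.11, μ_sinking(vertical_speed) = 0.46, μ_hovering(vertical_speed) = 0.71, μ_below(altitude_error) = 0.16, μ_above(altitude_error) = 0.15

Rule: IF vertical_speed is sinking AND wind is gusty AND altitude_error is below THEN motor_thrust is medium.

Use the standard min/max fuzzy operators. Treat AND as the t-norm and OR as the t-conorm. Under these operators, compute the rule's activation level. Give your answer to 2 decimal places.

firing strength: sinking=0.46, gusty=0.11, below=0.16; AND[min(a, b)] → w = 0.11

0.11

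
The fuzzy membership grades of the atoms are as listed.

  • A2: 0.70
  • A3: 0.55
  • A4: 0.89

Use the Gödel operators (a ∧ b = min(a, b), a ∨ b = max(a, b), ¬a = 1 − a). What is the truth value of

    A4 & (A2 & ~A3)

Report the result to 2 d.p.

0.45

~A3 = 1 − 0.55 = 0.45
A2 & ~A3 = min(a, b) on (0.70, 0.45) = 0.45
A4 & (A2 & ~A3) = min(a, b) on (0.89, 0.45) = 0.45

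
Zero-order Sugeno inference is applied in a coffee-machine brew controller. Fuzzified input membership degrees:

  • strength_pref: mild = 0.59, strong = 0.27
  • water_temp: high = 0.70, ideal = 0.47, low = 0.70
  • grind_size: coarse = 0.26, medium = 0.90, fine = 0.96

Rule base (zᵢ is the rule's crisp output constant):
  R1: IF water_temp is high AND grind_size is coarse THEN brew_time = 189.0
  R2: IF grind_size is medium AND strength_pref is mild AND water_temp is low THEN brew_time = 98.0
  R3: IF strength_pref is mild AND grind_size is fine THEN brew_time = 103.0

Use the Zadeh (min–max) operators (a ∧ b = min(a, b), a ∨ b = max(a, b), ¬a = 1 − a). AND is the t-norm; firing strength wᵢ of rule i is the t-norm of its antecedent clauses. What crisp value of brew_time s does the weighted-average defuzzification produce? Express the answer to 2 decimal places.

R1 (z=189.0): high=0.70, coarse=0.26; AND[min(a, b)] → w = 0.26
R2 (z=98.0): medium=0.90, mild=0.59, low=0.70; AND[min(a, b)] → w = 0.59
R3 (z=103.0): mild=0.59, fine=0.96; AND[min(a, b)] → w = 0.59
Weighted average = (0.26·189.0 + 0.59·98.0 + 0.59·103.0) / (0.26 + 0.59 + 0.59)
  = 167.7300 / 1.4400 = 116.48

116.48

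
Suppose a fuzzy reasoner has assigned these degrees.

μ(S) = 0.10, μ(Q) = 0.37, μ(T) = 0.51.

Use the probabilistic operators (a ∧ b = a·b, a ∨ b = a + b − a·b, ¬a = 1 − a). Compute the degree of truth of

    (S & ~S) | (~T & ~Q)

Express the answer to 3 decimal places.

0.371

~S = 1 − 0.1000 = 0.9000
S & ~S = a·b on (0.1000, 0.9000) = 0.0900
~T = 1 − 0.5100 = 0.4900
~Q = 1 − 0.3700 = 0.6300
~T & ~Q = a·b on (0.4900, 0.6300) = 0.3087
(S & ~S) | (~T & ~Q) = a + b − a·b on (0.0900, 0.3087) = 0.3709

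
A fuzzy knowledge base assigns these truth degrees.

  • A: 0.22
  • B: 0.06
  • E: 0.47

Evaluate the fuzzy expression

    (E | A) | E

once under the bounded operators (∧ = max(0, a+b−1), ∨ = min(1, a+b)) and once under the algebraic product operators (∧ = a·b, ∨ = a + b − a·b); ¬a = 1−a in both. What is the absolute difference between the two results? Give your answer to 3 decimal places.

Under bounded:
  E | A = min(1, a+b) on (0.47, 0.22) = 0.69
  (E | A) | E = min(1, a+b) on (0.69, 0.47) = 1.00
  → value = 1.0000
Under algebraic product:
  E | A = a + b − a·b on (0.4700, 0.2200) = 0.5866
  (E | A) | E = a + b − a·b on (0.5866, 0.4700) = 0.7809
  → value = 0.7809
|1.0000 − 0.7809| = 0.219

0.219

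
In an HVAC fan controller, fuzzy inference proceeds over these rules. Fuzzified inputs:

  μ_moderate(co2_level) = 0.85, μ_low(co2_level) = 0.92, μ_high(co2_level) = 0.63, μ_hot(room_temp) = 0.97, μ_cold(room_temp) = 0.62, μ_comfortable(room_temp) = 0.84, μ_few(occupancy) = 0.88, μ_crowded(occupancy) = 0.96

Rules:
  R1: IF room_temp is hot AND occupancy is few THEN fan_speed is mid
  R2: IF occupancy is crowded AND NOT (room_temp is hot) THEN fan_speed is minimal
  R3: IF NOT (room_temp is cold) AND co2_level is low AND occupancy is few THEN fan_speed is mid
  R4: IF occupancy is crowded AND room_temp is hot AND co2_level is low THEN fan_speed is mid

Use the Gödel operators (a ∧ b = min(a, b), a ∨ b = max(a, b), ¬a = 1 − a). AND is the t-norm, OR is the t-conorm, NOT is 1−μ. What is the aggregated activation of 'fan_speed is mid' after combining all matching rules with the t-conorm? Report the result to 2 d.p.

0.92

R1: hot=0.97, few=0.88; AND[min(a, b)] → w = 0.88
R2: crowded=0.96, ¬hot=1−0.97=0.03; AND[min(a, b)] → w = 0.03
R3: ¬cold=1−0.62=0.38, low=0.92, few=0.88; AND[min(a, b)] → w = 0.38
R4: crowded=0.96, hot=0.97, low=0.92; AND[min(a, b)] → w = 0.92
Rules with consequent 'mid': {R1, R3, R4} → strengths 0.88, 0.38, 0.92
Aggregate via t-conorm [max(a, b)]: 0.92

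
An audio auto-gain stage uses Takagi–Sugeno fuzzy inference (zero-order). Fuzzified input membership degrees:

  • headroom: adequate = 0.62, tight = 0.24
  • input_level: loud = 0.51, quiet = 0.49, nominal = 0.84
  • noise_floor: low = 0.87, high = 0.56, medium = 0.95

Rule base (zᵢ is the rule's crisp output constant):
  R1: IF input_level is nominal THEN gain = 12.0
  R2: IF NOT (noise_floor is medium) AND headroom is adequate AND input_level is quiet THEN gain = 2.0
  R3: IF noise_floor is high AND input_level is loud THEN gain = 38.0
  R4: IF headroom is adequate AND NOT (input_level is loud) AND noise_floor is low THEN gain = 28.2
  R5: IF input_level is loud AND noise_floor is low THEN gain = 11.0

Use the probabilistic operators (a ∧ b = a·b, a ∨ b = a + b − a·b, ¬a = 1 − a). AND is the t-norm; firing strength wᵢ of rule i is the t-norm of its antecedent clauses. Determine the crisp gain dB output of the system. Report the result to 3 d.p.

18.010

R1 (z=12.0): nominal=0.84 → w = 0.8400
R2 (z=2.0): ¬medium=1−0.95=0.05, adequate=0.62, quiet=0.49; AND[a·b] → w = 0.0152
R3 (z=38.0): high=0.56, loud=0.51; AND[a·b] → w = 0.2856
R4 (z=28.2): adequate=0.62, ¬loud=1−0.51=0.49, low=0.87; AND[a·b] → w = 0.2643
R5 (z=11.0): loud=0.51, low=0.87; AND[a·b] → w = 0.4437
Weighted average = (0.8400·12.0 + 0.0152·2.0 + 0.2856·38.0 + 0.2643·28.2 + 0.4437·11.0) / (0.8400 + 0.0152 + 0.2856 + 0.2643 + 0.4437)
  = 33.2973 / 1.8488 = 18.010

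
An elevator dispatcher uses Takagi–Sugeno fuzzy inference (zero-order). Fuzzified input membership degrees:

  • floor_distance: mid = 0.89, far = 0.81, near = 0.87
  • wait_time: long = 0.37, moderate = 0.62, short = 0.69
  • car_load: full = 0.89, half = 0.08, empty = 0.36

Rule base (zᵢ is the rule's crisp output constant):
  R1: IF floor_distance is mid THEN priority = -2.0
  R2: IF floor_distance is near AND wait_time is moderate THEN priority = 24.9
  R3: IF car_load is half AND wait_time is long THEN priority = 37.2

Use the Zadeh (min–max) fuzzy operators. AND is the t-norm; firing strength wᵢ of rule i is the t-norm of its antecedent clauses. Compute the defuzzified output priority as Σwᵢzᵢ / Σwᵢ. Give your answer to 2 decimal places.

R1 (z=-2.0): mid=0.89 → w = 0.89
R2 (z=24.9): near=0.87, moderate=0.62; AND[min(a, b)] → w = 0.62
R3 (z=37.2): half=0.08, long=0.37; AND[min(a, b)] → w = 0.08
Weighted average = (0.89·-2.0 + 0.62·24.9 + 0.08·37.2) / (0.89 + 0.62 + 0.08)
  = 16.6340 / 1.5900 = 10.46

10.46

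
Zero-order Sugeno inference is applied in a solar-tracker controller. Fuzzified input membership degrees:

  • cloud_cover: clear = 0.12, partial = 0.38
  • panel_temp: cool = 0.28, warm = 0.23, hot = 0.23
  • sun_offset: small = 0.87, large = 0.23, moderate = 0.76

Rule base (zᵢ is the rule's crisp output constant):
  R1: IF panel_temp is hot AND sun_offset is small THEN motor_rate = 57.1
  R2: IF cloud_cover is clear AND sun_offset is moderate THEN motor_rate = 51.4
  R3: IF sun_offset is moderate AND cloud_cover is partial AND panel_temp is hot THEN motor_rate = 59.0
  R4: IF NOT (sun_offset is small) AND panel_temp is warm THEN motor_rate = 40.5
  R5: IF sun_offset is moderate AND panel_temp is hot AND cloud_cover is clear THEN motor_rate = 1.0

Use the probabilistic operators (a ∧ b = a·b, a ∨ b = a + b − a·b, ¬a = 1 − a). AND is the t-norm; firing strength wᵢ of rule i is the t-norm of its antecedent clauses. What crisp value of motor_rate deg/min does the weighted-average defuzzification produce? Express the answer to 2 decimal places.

52.04

R1 (z=57.1): hot=0.23, small=0.87; AND[a·b] → w = 0.2001
R2 (z=51.4): clear=0.12, moderate=0.76; AND[a·b] → w = 0.0912
R3 (z=59.0): moderate=0.76, partial=0.38, hot=0.23; AND[a·b] → w = 0.0664
R4 (z=40.5): ¬small=1−0.87=0.13, warm=0.23; AND[a·b] → w = 0.0299
R5 (z=1.0): moderate=0.76, hot=0.23, clear=0.12; AND[a·b] → w = 0.0210
Weighted average = (0.2001·57.1 + 0.0912·51.4 + 0.0664·59.0 + 0.0299·40.5 + 0.0210·1.0) / (0.2001 + 0.0912 + 0.0664 + 0.0299 + 0.0210)
  = 21.2643 / 0.4086 = 52.04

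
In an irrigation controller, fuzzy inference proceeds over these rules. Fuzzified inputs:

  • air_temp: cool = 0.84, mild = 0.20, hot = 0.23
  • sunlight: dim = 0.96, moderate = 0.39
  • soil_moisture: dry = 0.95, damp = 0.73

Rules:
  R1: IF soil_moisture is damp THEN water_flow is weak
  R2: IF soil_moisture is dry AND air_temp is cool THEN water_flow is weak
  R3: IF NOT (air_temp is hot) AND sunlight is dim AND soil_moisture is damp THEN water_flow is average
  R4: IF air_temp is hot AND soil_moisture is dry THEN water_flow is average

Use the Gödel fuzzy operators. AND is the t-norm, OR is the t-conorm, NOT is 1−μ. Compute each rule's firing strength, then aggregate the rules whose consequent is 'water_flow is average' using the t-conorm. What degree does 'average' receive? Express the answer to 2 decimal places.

R1: damp=0.73 → w = 0.73
R2: dry=0.95, cool=0.84; AND[min(a, b)] → w = 0.84
R3: ¬hot=1−0.23=0.77, dim=0.96, damp=0.73; AND[min(a, b)] → w = 0.73
R4: hot=0.23, dry=0.95; AND[min(a, b)] → w = 0.23
Rules with consequent 'average': {R3, R4} → strengths 0.73, 0.23
Aggregate via t-conorm [max(a, b)]: 0.73

0.73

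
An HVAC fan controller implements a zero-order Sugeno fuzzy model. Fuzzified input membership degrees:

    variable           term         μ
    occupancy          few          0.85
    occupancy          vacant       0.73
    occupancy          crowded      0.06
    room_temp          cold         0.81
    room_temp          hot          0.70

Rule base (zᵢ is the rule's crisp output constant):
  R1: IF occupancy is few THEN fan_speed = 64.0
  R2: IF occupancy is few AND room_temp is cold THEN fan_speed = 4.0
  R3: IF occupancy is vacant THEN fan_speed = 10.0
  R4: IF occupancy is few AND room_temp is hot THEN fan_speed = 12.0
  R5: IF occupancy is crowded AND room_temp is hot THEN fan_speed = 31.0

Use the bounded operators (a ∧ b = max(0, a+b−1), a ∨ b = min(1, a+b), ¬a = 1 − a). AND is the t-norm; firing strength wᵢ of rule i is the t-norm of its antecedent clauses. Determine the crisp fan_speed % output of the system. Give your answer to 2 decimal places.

25.43

R1 (z=64.0): few=0.85 → w = 0.85
R2 (z=4.0): few=0.85, cold=0.81; AND[max(0, a+b−1)] → w = 0.66
R3 (z=10.0): vacant=0.73 → w = 0.73
R4 (z=12.0): few=0.85, hot=0.70; AND[max(0, a+b−1)] → w = 0.55
R5 (z=31.0): crowded=0.06, hot=0.70; AND[max(0, a+b−1)] → w = 0.00
Weighted average = (0.85·64.0 + 0.66·4.0 + 0.73·10.0 + 0.55·12.0 + 0.00·31.0) / (0.85 + 0.66 + 0.73 + 0.55 + 0.00)
  = 70.9400 / 2.7900 = 25.43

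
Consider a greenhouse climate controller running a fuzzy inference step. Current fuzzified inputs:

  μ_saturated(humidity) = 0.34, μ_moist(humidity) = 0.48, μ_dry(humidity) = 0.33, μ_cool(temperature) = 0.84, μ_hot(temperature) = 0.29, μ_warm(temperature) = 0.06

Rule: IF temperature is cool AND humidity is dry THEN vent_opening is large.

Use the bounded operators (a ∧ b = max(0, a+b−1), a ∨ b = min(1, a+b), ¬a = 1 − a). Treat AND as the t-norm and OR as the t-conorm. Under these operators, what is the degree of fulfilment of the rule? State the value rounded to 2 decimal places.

0.17

firing strength: cool=0.84, dry=0.33; AND[max(0, a+b−1)] → w = 0.17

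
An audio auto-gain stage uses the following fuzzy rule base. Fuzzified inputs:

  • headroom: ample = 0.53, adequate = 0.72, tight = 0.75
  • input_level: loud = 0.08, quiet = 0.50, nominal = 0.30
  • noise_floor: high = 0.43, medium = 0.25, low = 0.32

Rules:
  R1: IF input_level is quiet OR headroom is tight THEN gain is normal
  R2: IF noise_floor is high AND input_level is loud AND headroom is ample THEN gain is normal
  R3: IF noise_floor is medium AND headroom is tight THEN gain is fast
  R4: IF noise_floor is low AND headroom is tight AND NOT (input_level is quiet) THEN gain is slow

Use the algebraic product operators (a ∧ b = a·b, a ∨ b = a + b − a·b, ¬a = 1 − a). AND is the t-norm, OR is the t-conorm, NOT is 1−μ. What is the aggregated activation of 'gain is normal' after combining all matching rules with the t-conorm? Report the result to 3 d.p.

R1: quiet=0.50, tight=0.75; OR[a + b − a·b] → w = 0.8750
R2: high=0.43, loud=0.08, ample=0.53; AND[a·b] → w = 0.0182
R3: medium=0.25, tight=0.75; AND[a·b] → w = 0.1875
R4: low=0.32, tight=0.75, ¬quiet=1−0.50=0.50; AND[a·b] → w = 0.1200
Rules with consequent 'normal': {R1, R2} → strengths 0.8750, 0.0182
Aggregate via t-conorm [a + b − a·b]: 0.8773

0.877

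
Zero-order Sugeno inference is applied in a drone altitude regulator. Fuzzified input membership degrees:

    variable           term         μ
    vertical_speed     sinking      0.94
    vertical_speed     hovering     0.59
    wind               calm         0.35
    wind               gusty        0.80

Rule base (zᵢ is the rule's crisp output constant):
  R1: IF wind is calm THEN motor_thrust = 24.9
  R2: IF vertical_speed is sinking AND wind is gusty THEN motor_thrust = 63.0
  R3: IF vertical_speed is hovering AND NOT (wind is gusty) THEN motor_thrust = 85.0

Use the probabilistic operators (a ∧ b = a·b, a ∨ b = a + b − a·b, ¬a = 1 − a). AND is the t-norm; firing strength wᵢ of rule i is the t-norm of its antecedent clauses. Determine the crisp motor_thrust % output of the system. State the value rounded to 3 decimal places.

54.198

R1 (z=24.9): calm=0.35 → w = 0.3500
R2 (z=63.0): sinking=0.94, gusty=0.80; AND[a·b] → w = 0.7520
R3 (z=85.0): hovering=0.59, ¬gusty=1−0.80=0.20; AND[a·b] → w = 0.1180
Weighted average = (0.3500·24.9 + 0.7520·63.0 + 0.1180·85.0) / (0.3500 + 0.7520 + 0.1180)
  = 66.1210 / 1.2200 = 54.198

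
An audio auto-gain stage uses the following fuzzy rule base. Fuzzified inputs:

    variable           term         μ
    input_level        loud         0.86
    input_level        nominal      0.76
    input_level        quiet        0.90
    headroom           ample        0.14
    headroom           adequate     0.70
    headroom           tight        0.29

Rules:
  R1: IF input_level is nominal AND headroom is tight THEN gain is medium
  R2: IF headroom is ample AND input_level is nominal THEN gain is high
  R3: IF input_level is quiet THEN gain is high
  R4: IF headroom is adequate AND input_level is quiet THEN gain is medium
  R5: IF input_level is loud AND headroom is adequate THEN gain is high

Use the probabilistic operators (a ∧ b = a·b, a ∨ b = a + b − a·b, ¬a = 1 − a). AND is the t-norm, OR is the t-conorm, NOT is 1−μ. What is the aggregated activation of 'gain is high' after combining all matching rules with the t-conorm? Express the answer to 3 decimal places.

0.964

R1: nominal=0.76, tight=0.29; AND[a·b] → w = 0.2204
R2: ample=0.14, nominal=0.76; AND[a·b] → w = 0.1064
R3: quiet=0.90 → w = 0.9000
R4: adequate=0.70, quiet=0.90; AND[a·b] → w = 0.6300
R5: loud=0.86, adequate=0.70; AND[a·b] → w = 0.6020
Rules with consequent 'high': {R2, R3, R5} → strengths 0.1064, 0.9000, 0.6020
Aggregate via t-conorm [a + b − a·b]: 0.9644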